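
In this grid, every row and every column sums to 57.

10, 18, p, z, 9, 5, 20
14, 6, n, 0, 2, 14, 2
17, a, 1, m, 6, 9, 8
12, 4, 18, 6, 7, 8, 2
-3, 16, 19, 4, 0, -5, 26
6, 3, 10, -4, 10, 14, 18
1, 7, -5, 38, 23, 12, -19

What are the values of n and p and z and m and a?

The known cells in row 2 total 38, leaving 57 − 38 = 19 for the blank.
The known cells in column 2 total 54, leaving 57 − 54 = 3 for the blank.
The known cells in row 3 total 44, leaving 57 − 44 = 13 for the blank.
The known cells in column 4 total 57, leaving 57 − 57 = 0 for the blank.
The known cells in row 1 total 62, leaving 57 − 62 = -5 for the blank.

n = 19, p = -5, z = 0, m = 13, a = 3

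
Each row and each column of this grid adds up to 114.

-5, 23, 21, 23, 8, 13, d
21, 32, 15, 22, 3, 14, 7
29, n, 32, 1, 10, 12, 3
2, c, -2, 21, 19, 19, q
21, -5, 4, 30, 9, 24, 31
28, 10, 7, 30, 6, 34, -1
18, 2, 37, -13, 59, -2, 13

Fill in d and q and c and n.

Row 3 has 29 + 32 + 1 + 10 + 12 + 3 = 87; the blank must be 114 − 87 = 27.
Column 2 has 23 + 32 + 27 − 5 + 10 + 2 = 89; the blank must be 114 − 89 = 25.
Row 4 has 2 + 25 − 2 + 21 + 19 + 19 = 84; the blank must be 114 − 84 = 30.
Row 1 has -5 + 23 + 21 + 23 + 8 + 13 = 83; the blank must be 114 − 83 = 31.

d = 31, q = 30, c = 25, n = 27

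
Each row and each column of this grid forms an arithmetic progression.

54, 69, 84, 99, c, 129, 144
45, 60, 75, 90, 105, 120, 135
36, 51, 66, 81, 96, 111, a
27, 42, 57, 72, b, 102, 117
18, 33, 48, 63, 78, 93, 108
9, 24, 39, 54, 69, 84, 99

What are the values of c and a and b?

Along each row the entries change by 15 per step; down each column they change by -9.
Row 1: from 54 at column 1, stepping by 15 to column 5 gives 114.
Row 3: from 36 at column 1, stepping by 15 to column 7 gives 126.
Row 4: from 27 at column 1, stepping by 15 to column 5 gives 87.

c = 114, a = 126, b = 87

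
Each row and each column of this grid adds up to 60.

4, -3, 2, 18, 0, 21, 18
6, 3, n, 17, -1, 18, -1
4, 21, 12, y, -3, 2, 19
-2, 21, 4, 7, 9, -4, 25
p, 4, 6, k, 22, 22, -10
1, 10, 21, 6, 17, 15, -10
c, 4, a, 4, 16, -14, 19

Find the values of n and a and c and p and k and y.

n = 18, a = -3, c = 34, p = 13, k = 3, y = 5

Row 2 has 6 + 3 + 17 − 1 + 18 − 1 = 42; the blank must be 60 − 42 = 18.
Column 3 has 2 + 18 + 12 + 4 + 6 + 21 = 63; the blank must be 60 − 63 = -3.
Row 3 has 4 + 21 + 12 − 3 + 2 + 19 = 55; the blank must be 60 − 55 = 5.
Column 4 has 18 + 17 + 5 + 7 + 6 + 4 = 57; the blank must be 60 − 57 = 3.
Row 5 has 4 + 6 + 3 + 22 + 22 − 10 = 47; the blank must be 60 − 47 = 13.
Row 7 has 4 − 3 + 4 + 16 − 14 + 19 = 26; the blank must be 60 − 26 = 34.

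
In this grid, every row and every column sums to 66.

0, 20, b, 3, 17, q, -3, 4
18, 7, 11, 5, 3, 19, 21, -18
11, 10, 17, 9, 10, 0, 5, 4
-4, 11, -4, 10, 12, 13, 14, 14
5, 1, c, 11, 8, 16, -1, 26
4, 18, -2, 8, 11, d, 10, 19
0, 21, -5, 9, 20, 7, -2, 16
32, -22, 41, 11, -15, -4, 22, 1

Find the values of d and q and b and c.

The known cells in row 5 total 66, leaving 66 − 66 = 0 for the blank.
The known cells in column 3 total 58, leaving 66 − 58 = 8 for the blank.
The known cells in row 6 total 68, leaving 66 − 68 = -2 for the blank.
The known cells in row 1 total 49, leaving 66 − 49 = 17 for the blank.

d = -2, q = 17, b = 8, c = 0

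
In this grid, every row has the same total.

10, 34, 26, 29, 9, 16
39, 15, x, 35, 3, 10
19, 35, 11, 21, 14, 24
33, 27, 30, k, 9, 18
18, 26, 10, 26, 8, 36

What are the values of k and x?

Row 1 sums to 124 and so does row 3; that's the common total.
In row 4 the known cells total 117, leaving 124 − 117 = 7.
In row 2 the known cells total 102, leaving 124 − 102 = 22.

k = 7, x = 22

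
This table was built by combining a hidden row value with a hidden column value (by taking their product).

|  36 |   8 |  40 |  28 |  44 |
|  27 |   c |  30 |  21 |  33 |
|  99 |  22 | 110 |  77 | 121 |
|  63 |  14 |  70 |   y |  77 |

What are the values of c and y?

Each row is a constant multiple of every other row — this is a multiplication table with the headers hidden.
Row 2 is 30/40 = 3/4 times row 1, so its entry in column 2 is 8 × 3/4 = 6.
Row 4 is 70/40 = 7/4 times row 1, so its entry in column 4 is 28 × 7/4 = 49.

c = 6, y = 49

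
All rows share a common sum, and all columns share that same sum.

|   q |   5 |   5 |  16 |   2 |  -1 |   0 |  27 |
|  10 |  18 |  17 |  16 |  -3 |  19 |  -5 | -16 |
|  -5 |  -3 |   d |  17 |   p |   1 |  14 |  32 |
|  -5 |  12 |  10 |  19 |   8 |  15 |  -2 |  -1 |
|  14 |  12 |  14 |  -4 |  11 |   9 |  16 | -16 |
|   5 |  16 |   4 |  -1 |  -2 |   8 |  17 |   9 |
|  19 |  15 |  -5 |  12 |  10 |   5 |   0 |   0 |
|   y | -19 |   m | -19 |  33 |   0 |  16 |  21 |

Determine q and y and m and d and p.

q = 2, y = 16, m = 8, d = 3, p = -3

Rows 2 and 4 both sum to 56, so that's the common total.
The known cells in column 5 total 59, leaving 56 − 59 = -3 for the blank.
The known cells in row 1 total 54, leaving 56 − 54 = 2 for the blank.
The known cells in column 1 total 40, leaving 56 − 40 = 16 for the blank.
The known cells in row 8 total 48, leaving 56 − 48 = 8 for the blank.
The known cells in row 3 total 53, leaving 56 − 53 = 3 for the blank.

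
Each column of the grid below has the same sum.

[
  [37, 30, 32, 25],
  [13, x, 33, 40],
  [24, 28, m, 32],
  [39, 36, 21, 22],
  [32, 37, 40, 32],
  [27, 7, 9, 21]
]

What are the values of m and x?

The complete columns each total 172.
Column 3 is missing 172 − 135 = 37 (since 32 + 33 + 21 + 40 + 9 = 135).
Column 2 is missing 172 − 138 = 34 (since 30 + 28 + 36 + 37 + 7 = 138).

m = 37, x = 34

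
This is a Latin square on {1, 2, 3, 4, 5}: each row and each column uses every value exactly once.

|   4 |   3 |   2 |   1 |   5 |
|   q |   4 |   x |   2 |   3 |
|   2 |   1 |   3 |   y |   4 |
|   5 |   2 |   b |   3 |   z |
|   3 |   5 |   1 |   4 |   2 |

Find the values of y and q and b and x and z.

y = 5, q = 1, b = 4, x = 5, z = 1

At (row 4, col 5): column 5 already has {2, 3, 4, 5}, so the value is 1.
For row 3, column 4: row 3 already has {1, 2, 3, 4}; that leaves 5.
For row 2, column 1: column 1 already has {2, 3, 4, 5}; that leaves 1.
Cell (2,3): row 2 already has {1, 2, 3, 4} → 5.
At (row 4, col 3): row 4 already has {1, 2, 3, 5}, so the value is 4.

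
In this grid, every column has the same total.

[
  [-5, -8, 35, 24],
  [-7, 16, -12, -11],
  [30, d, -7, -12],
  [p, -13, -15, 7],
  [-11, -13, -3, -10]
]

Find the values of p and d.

p = -9, d = 16

Columns 3 and 4 both add up to -2, so every column sums to -2.
Column 1: -5 − 7 + 30 − 11 = 7, so the missing entry is -2 − 7 = -9.
Column 2: -8 + 16 − 13 − 13 = -18, so the missing entry is -2 − (-18) = 16.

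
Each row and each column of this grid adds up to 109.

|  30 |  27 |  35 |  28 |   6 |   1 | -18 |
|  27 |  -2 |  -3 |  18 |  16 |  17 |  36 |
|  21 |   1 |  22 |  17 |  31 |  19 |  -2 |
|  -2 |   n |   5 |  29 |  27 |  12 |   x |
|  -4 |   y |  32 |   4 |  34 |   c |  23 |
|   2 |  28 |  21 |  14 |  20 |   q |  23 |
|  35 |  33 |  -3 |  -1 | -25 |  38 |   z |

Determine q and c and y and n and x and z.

Row 6: 2 + 28 + 21 + 14 + 20 + 23 = 108, so its missing entry is 109 − 108 = 1.
Column 6: 1 + 17 + 19 + 12 + 1 + 38 = 88, so its missing entry is 109 − 88 = 21.
Row 7: 35 + 33 − 3 − 1 − 25 + 38 = 77, so its missing entry is 109 − 77 = 32.
Column 7: -18 + 36 − 2 + 23 + 23 + 32 = 94, so its missing entry is 109 − 94 = 15.
Row 4: -2 + 5 + 29 + 27 + 12 + 15 = 86, so its missing entry is 109 − 86 = 23.
Row 5: -4 + 32 + 4 + 34 + 21 + 23 = 110, so its missing entry is 109 − 110 = -1.

q = 1, c = 21, y = -1, n = 23, x = 15, z = 32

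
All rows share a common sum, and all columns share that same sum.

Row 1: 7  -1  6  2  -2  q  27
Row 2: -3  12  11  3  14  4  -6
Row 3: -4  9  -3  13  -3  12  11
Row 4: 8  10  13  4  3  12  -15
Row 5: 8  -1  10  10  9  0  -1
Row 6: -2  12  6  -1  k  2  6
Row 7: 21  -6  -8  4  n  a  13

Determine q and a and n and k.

Rows 2 and 3 both sum to 35, so that's the common total.
Row 6: -2 + 12 + 6 − 1 + 2 + 6 = 23, so its missing entry is 35 − 23 = 12.
Column 5: -2 + 14 − 3 + 3 + 9 + 12 = 33, so its missing entry is 35 − 33 = 2.
Row 7: 21 − 6 − 8 + 4 + 2 + 13 = 26, so its missing entry is 35 − 26 = 9.
Row 1: 7 − 1 + 6 + 2 − 2 + 27 = 39, so its missing entry is 35 − 39 = -4.

q = -4, a = 9, n = 2, k = 12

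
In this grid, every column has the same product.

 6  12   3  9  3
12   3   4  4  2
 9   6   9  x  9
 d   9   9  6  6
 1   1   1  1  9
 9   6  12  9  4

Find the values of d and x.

d = 2, x = 6

Columns 2 and 5 each multiply to 11664, so every column has product 11664.
Column 1: 6×12×9×1×9 = 5832, so the missing entry is 11664 ÷ 5832 = 2.
Column 4: 9×4×6×1×9 = 1944, so the missing entry is 11664 ÷ 1944 = 6.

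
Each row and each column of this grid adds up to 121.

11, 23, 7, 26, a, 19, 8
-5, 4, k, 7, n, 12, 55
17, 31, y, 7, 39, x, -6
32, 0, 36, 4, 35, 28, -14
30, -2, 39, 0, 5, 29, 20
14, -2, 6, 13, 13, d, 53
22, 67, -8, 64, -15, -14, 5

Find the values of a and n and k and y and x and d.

Row 1 has 11 + 23 + 7 + 26 + 19 + 8 = 94; the blank must be 121 − 94 = 27.
Row 6 has 14 − 2 + 6 + 13 + 13 + 53 = 97; the blank must be 121 − 97 = 24.
Column 5 has 27 + 39 + 35 + 5 + 13 − 15 = 104; the blank must be 121 − 104 = 17.
Row 2 has -5 + 4 + 7 + 17 + 12 + 55 = 90; the blank must be 121 − 90 = 31.
Column 3 has 7 + 31 + 36 + 39 + 6 − 8 = 111; the blank must be 121 − 111 = 10.
Row 3 has 17 + 31 + 10 + 7 + 39 − 6 = 98; the blank must be 121 − 98 = 23.

a = 27, n = 17, k = 31, y = 10, x = 23, d = 24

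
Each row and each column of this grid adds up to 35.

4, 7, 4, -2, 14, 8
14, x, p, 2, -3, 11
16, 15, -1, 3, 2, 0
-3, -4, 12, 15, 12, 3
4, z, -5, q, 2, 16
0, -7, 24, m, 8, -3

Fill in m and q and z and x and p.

m = 13, q = 4, z = 14, x = 10, p = 1

The known cells in column 3 total 34, leaving 35 − 34 = 1 for the blank.
The known cells in row 2 total 25, leaving 35 − 25 = 10 for the blank.
The known cells in row 6 total 22, leaving 35 − 22 = 13 for the blank.
The known cells in column 4 total 31, leaving 35 − 31 = 4 for the blank.
The known cells in row 5 total 21, leaving 35 − 21 = 14 for the blank.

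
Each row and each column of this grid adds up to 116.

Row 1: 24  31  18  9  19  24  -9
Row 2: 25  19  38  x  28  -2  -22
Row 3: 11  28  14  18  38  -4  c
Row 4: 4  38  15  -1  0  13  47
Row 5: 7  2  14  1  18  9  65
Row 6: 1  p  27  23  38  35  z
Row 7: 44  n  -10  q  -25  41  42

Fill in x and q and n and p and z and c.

x = 30, q = 36, n = -12, p = 10, z = -18, c = 11

Row 3 has 11 + 28 + 14 + 18 + 38 − 4 = 105; the blank must be 116 − 105 = 11.
Column 7 has -9 − 22 + 11 + 47 + 65 + 42 = 134; the blank must be 116 − 134 = -18.
Row 6 has 1 + 27 + 23 + 38 + 35 − 18 = 106; the blank must be 116 − 106 = 10.
Column 2 has 31 + 19 + 28 + 38 + 2 + 10 = 128; the blank must be 116 − 128 = -12.
Row 7 has 44 − 12 − 10 − 25 + 41 + 42 = 80; the blank must be 116 − 80 = 36.
Row 2 has 25 + 19 + 38 + 28 − 2 − 22 = 86; the blank must be 116 − 86 = 30.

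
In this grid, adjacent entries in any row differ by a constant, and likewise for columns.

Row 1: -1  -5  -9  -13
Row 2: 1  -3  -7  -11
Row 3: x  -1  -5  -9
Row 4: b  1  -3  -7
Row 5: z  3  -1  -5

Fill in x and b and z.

x = 3, b = 5, z = 7

Along each row the entries change by -4 per step; down each column they change by 2.
Row 3: from -1 at column 2, stepping by -4 to column 1 gives 3.
Row 4: from 1 at column 2, stepping by -4 to column 1 gives 5.
Row 5: from 3 at column 2, stepping by -4 to column 1 gives 7.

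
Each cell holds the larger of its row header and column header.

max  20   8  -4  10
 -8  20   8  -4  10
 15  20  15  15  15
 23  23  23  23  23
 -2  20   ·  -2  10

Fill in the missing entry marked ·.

max(-2, 8) = 8.

8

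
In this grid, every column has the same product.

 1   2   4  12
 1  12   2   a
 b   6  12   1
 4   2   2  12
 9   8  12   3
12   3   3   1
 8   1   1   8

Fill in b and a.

b = 2, a = 2

Columns 2 and 3 each multiply to 6912, so every column has product 6912.
Column 1: 1×1×4×9×12×8 = 3456, so the missing entry is 6912 ÷ 3456 = 2.
Column 4: 12×1×12×3×1×8 = 3456, so the missing entry is 6912 ÷ 3456 = 2.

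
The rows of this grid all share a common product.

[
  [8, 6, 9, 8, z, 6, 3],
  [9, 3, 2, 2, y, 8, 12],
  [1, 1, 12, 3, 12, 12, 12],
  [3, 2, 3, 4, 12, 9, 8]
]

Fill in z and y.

Rows 3 and 4 each multiply to 62208, so every row has product 62208.
Row 1: 8×6×9×8×6×3 = 62208, so the missing entry is 62208 ÷ 62208 = 1.
Row 2: 9×3×2×2×8×12 = 10368, so the missing entry is 62208 ÷ 10368 = 6.

z = 1, y = 6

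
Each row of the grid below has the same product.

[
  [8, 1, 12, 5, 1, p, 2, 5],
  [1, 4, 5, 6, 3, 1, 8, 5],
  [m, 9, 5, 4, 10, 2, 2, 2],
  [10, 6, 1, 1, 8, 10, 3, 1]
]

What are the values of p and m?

Rows 2 and 4 each multiply to 14400, so every row has product 14400.
Row 1: 8×1×12×5×1×2×5 = 4800, so the missing entry is 14400 ÷ 4800 = 3.
Row 3: 9×5×4×10×2×2×2 = 14400, so the missing entry is 14400 ÷ 14400 = 1.

p = 3, m = 1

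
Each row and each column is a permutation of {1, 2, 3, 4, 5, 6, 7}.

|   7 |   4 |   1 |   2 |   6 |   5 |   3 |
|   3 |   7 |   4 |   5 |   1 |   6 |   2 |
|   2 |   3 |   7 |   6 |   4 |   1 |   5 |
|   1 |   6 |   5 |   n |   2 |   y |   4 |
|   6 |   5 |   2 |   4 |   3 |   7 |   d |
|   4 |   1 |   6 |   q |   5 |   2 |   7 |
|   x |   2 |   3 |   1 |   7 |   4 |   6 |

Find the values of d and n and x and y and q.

For row 5, column 7: row 5 already has {2, 3, 4, 5, 6, 7}; that leaves 1.
Cell (7,1): row 7 already has {1, 2, 3, 4, 6, 7} → 5.
At (row 6, col 4): row 6 already has {1, 2, 4, 5, 6, 7}, so the value is 3.
Cell (4,4): column 4 already has {1, 2, 3, 4, 5, 6} → 7.
Cell (4,6): row 4 already has {1, 2, 4, 5, 6, 7} → 3.

d = 1, n = 7, x = 5, y = 3, q = 3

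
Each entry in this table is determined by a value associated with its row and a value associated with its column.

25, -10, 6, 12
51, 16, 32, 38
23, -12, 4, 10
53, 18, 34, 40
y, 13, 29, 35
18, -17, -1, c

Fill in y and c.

The difference between any two rows is the same in every column — this is an addition table with the headers hidden.
Row 5 minus row 1 is 13 − (-10) = 23, so its entry in column 1 is 25 + 23 = 48.
Row 6 minus row 1 is -17 − (-10) = -7, so its entry in column 4 is 12 + (-7) = 5.

y = 48, c = 5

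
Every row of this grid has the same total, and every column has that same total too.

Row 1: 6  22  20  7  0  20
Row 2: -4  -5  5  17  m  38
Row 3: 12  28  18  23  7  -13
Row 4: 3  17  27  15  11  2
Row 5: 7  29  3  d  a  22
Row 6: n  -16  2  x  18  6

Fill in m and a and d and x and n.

m = 24, a = 15, d = -1, x = 14, n = 51

Rows 1 and 3 both sum to 75, so that's the common total.
The known cells in row 2 total 51, leaving 75 − 51 = 24 for the blank.
The known cells in column 5 total 60, leaving 75 − 60 = 15 for the blank.
The known cells in row 5 total 76, leaving 75 − 76 = -1 for the blank.
The known cells in column 1 total 24, leaving 75 − 24 = 51 for the blank.
The known cells in row 6 total 61, leaving 75 − 61 = 14 for the blank.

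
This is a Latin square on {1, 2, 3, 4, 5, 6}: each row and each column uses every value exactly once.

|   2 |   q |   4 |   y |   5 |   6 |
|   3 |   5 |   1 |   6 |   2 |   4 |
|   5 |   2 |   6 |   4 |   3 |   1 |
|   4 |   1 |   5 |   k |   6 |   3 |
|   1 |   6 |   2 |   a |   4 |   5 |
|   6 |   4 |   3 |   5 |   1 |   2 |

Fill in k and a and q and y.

For row 1, column 2: column 2 already has {1, 2, 4, 5, 6}; that leaves 3.
Cell (1,4): row 1 already has {2, 3, 4, 5, 6} → 1.
Cell (4,4): row 4 already has {1, 3, 4, 5, 6} → 2.
For row 5, column 4: row 5 already has {1, 2, 4, 5, 6}; that leaves 3.

k = 2, a = 3, q = 3, y = 1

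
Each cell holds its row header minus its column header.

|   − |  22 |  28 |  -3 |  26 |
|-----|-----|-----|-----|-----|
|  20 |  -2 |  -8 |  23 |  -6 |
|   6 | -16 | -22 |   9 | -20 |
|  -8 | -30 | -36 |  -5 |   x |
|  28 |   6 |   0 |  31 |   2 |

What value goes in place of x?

-8 − 26 = -34.

-34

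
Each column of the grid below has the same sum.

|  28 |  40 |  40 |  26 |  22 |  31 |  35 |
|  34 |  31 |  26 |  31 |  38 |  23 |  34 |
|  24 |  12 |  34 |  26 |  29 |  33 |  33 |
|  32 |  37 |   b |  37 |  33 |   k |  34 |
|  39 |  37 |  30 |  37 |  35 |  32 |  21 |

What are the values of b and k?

b = 27, k = 38

Column 2 sums to 157 and so does column 7; that's the common total.
In column 3 the known cells total 130, leaving 157 − 130 = 27.
In column 6 the known cells total 119, leaving 157 − 119 = 38.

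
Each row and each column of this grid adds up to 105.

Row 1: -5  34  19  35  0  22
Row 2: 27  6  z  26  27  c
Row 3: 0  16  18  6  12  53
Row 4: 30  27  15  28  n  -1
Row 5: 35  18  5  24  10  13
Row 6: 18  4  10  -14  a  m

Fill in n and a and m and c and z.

The known cells in column 3 total 67, leaving 105 − 67 = 38 for the blank.
The known cells in row 4 total 99, leaving 105 − 99 = 6 for the blank.
The known cells in row 2 total 124, leaving 105 − 124 = -19 for the blank.
The known cells in column 6 total 68, leaving 105 − 68 = 37 for the blank.
The known cells in row 6 total 55, leaving 105 − 55 = 50 for the blank.

n = 6, a = 50, m = 37, c = -19, z = 38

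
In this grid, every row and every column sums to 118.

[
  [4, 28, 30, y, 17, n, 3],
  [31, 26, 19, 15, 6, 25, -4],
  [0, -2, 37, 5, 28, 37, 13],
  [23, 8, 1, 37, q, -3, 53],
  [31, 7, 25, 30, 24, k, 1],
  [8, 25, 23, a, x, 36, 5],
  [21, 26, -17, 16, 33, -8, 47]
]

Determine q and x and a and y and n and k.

Row 4: 23 + 8 + 1 + 37 − 3 + 53 = 119, so its missing entry is 118 − 119 = -1.
Column 5: 17 + 6 + 28 − 1 + 24 + 33 = 107, so its missing entry is 118 − 107 = 11.
Row 5: 31 + 7 + 25 + 30 + 24 + 1 = 118, so its missing entry is 118 − 118 = 0.
Column 6: 25 + 37 − 3 + 0 + 36 − 8 = 87, so its missing entry is 118 − 87 = 31.
Row 1: 4 + 28 + 30 + 17 + 31 + 3 = 113, so its missing entry is 118 − 113 = 5.
Row 6: 8 + 25 + 23 + 11 + 36 + 5 = 108, so its missing entry is 118 − 108 = 10.

q = -1, x = 11, a = 10, y = 5, n = 31, k = 0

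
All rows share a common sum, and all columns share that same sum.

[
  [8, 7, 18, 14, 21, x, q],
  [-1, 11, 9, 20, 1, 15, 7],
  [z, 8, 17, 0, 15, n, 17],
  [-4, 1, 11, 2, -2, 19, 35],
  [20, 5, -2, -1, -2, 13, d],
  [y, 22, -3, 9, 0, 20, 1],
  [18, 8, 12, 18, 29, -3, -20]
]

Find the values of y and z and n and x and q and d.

y = 13, z = 8, n = -3, x = 1, q = -7, d = 29

Rows 2 and 4 both sum to 62, so that's the common total.
Row 5: 20 + 5 − 2 − 1 − 2 + 13 = 33, so its missing entry is 62 − 33 = 29.
Column 7: 7 + 17 + 35 + 29 + 1 − 20 = 69, so its missing entry is 62 − 69 = -7.
Row 6: 22 − 3 + 9 + 0 + 20 + 1 = 49, so its missing entry is 62 − 49 = 13.
Column 1: 8 − 1 − 4 + 20 + 13 + 18 = 54, so its missing entry is 62 − 54 = 8.
Row 1: 8 + 7 + 18 + 14 + 21 − 7 = 61, so its missing entry is 62 − 61 = 1.
Row 3: 8 + 8 + 17 + 0 + 15 + 17 = 65, so its missing entry is 62 − 65 = -3.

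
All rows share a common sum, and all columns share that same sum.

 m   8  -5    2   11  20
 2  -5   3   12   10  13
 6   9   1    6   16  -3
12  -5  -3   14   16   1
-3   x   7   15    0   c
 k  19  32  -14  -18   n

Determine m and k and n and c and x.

m = -1, k = 19, n = -3, c = 7, x = 9

Rows 2 and 3 both sum to 35, so that's the common total.
Row 1 has 8 − 5 + 2 + 11 + 20 = 36; the blank must be 35 − 36 = -1.
Column 1 has -1 + 2 + 6 + 12 − 3 = 16; the blank must be 35 − 16 = 19.
Row 6 has 19 + 19 + 32 − 14 − 18 = 38; the blank must be 35 − 38 = -3.
Column 6 has 20 + 13 − 3 + 1 − 3 = 28; the blank must be 35 − 28 = 7.
Row 5 has -3 + 7 + 15 + 0 + 7 = 26; the blank must be 35 − 26 = 9.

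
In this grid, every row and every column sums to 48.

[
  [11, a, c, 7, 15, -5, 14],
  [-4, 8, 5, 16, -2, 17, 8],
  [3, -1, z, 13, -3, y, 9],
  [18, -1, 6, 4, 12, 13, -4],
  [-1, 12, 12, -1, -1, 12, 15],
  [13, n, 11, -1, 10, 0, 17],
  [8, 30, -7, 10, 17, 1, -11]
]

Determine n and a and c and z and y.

Row 6 has 13 + 11 − 1 + 10 + 0 + 17 = 50; the blank must be 48 − 50 = -2.
Column 2 has 8 − 1 − 1 + 12 − 2 + 30 = 46; the blank must be 48 − 46 = 2.
Row 1 has 11 + 2 + 7 + 15 − 5 + 14 = 44; the blank must be 48 − 44 = 4.
Column 3 has 4 + 5 + 6 + 12 + 11 − 7 = 31; the blank must be 48 − 31 = 17.
Row 3 has 3 − 1 + 17 + 13 − 3 + 9 = 38; the blank must be 48 − 38 = 10.

n = -2, a = 2, c = 4, z = 17, y = 10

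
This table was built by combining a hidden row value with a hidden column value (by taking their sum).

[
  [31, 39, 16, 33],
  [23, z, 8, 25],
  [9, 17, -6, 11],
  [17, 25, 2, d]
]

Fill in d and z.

d = 19, z = 31

The difference between any two rows is the same in every column — this is an addition table with the headers hidden.
Row 4 minus row 1 is 17 − 31 = -14, so its entry in column 4 is 33 + (-14) = 19.
Row 2 minus row 1 is 23 − 31 = -8, so its entry in column 2 is 39 + (-8) = 31.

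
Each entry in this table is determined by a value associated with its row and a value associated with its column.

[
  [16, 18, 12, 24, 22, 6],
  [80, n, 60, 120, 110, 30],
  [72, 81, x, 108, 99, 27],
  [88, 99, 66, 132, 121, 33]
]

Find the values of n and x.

Each row is a constant multiple of every other row — this is a multiplication table with the headers hidden.
Row 2 is 80/16 = 5/1 times row 1, so its entry in column 2 is 18 × 5/1 = 90.
Row 3 is 72/16 = 9/2 times row 1, so its entry in column 3 is 12 × 9/2 = 54.

n = 90, x = 54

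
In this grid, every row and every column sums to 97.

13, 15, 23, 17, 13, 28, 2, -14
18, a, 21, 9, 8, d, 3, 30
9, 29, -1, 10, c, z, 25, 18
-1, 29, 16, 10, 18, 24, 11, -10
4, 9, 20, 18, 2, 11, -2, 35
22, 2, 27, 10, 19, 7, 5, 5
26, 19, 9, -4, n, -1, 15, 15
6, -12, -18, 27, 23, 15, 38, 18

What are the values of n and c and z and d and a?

n = 18, c = -4, z = 11, d = 2, a = 6

The known cells in column 2 total 91, leaving 97 − 91 = 6 for the blank.
The known cells in row 2 total 95, leaving 97 − 95 = 2 for the blank.
The known cells in row 7 total 79, leaving 97 − 79 = 18 for the blank.
The known cells in column 5 total 101, leaving 97 − 101 = -4 for the blank.
The known cells in row 3 total 86, leaving 97 − 86 = 11 for the blank.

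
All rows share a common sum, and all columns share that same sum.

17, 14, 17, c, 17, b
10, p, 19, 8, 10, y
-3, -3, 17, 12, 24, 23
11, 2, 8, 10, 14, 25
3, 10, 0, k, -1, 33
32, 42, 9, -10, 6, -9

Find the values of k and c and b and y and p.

Rows 3 and 4 both sum to 70, so that's the common total.
Row 5 has 3 + 10 + 0 − 1 + 33 = 45; the blank must be 70 − 45 = 25.
Column 2 has 14 − 3 + 2 + 10 + 42 = 65; the blank must be 70 − 65 = 5.
Row 2 has 10 + 5 + 19 + 8 + 10 = 52; the blank must be 70 − 52 = 18.
Column 4 has 8 + 12 + 10 + 25 − 10 = 45; the blank must be 70 − 45 = 25.
Row 1 has 17 + 14 + 17 + 25 + 17 = 90; the blank must be 70 − 90 = -20.

k = 25, c = 25, b = -20, y = 18, p = 5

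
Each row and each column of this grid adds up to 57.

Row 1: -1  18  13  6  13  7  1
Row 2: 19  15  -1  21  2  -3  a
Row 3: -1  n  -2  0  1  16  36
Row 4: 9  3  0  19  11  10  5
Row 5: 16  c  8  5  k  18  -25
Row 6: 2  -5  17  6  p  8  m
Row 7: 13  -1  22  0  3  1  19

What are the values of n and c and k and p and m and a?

Row 3: -1 − 2 + 0 + 1 + 16 + 36 = 50, so its missing entry is 57 − 50 = 7.
Row 2: 19 + 15 − 1 + 21 + 2 − 3 = 53, so its missing entry is 57 − 53 = 4.
Column 7: 1 + 4 + 36 + 5 − 25 + 19 = 40, so its missing entry is 57 − 40 = 17.
Row 6: 2 − 5 + 17 + 6 + 8 + 17 = 45, so its missing entry is 57 − 45 = 12.
Column 5: 13 + 2 + 1 + 11 + 12 + 3 = 42, so its missing entry is 57 − 42 = 15.
Row 5: 16 + 8 + 5 + 15 + 18 − 25 = 37, so its missing entry is 57 − 37 = 20.

n = 7, c = 20, k = 15, p = 12, m = 17, a = 4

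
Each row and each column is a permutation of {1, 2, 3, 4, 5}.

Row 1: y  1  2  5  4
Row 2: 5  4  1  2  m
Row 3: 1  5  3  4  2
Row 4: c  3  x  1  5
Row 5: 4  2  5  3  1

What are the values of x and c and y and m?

x = 4, c = 2, y = 3, m = 3

At (row 4, col 3): column 3 already has {1, 2, 3, 5}, so the value is 4.
For row 4, column 1: row 4 already has {1, 3, 4, 5}; that leaves 2.
For row 2, column 5: row 2 already has {1, 2, 4, 5}; that leaves 3.
At (row 1, col 1): row 1 already has {1, 2, 4, 5}, so the value is 3.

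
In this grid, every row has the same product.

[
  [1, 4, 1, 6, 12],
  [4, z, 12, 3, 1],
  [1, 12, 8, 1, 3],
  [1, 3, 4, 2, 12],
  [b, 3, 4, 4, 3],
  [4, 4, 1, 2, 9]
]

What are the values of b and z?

Rows 1 and 3 each multiply to 288, so every row has product 288.
Row 5: 3×4×4×3 = 144, so the missing entry is 288 ÷ 144 = 2.
Row 2: 4×12×3×1 = 144, so the missing entry is 288 ÷ 144 = 2.

b = 2, z = 2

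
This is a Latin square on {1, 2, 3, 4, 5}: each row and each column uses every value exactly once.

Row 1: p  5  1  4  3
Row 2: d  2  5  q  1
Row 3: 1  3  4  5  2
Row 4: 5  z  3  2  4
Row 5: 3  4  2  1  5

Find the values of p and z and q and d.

p = 2, z = 1, q = 3, d = 4

Cell (4,2): row 4 already has {2, 3, 4, 5} → 1.
At (row 2, col 4): column 4 already has {1, 2, 4, 5}, so the value is 3.
Cell (2,1): row 2 already has {1, 2, 3, 5} → 4.
For row 1, column 1: row 1 already has {1, 3, 4, 5}; that leaves 2.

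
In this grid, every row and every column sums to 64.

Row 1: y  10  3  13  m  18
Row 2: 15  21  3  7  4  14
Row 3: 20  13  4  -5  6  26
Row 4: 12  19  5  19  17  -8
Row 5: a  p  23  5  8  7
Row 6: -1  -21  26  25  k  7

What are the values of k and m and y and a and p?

k = 28, m = 1, y = 19, a = -1, p = 22

Row 6: -1 − 21 + 26 + 25 + 7 = 36, so its missing entry is 64 − 36 = 28.
Column 5: 4 + 6 + 17 + 8 + 28 = 63, so its missing entry is 64 − 63 = 1.
Row 1: 10 + 3 + 13 + 1 + 18 = 45, so its missing entry is 64 − 45 = 19.
Column 1: 19 + 15 + 20 + 12 − 1 = 65, so its missing entry is 64 − 65 = -1.
Row 5: -1 + 23 + 5 + 8 + 7 = 42, so its missing entry is 64 − 42 = 22.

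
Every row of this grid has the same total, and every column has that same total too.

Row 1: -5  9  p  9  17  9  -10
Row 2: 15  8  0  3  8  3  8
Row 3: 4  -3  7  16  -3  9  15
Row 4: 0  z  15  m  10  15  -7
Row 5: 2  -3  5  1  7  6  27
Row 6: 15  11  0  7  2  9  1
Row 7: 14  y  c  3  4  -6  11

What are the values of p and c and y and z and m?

Rows 2 and 3 both sum to 45, so that's the common total.
Row 1: -5 + 9 + 9 + 17 + 9 − 10 = 29, so its missing entry is 45 − 29 = 16.
Column 3: 16 + 0 + 7 + 15 + 5 + 0 = 43, so its missing entry is 45 − 43 = 2.
Row 7: 14 + 2 + 3 + 4 − 6 + 11 = 28, so its missing entry is 45 − 28 = 17.
Column 2: 9 + 8 − 3 − 3 + 11 + 17 = 39, so its missing entry is 45 − 39 = 6.
Row 4: 0 + 6 + 15 + 10 + 15 − 7 = 39, so its missing entry is 45 − 39 = 6.

p = 16, c = 2, y = 17, z = 6, m = 6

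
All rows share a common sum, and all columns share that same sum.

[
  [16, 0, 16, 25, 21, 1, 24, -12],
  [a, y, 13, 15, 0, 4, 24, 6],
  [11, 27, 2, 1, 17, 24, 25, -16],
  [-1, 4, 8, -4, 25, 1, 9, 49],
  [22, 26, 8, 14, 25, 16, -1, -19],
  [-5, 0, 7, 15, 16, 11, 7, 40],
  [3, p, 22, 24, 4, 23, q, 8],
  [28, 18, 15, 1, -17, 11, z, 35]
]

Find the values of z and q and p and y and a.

z = 0, q = 3, p = 4, y = 12, a = 17

Rows 1 and 3 both sum to 91, so that's the common total.
The known cells in column 1 total 74, leaving 91 − 74 = 17 for the blank.
The known cells in row 2 total 79, leaving 91 − 79 = 12 for the blank.
The known cells in column 2 total 87, leaving 91 − 87 = 4 for the blank.
The known cells in row 8 total 91, leaving 91 − 91 = 0 for the blank.
The known cells in row 7 total 88, leaving 91 − 88 = 3 for the blank.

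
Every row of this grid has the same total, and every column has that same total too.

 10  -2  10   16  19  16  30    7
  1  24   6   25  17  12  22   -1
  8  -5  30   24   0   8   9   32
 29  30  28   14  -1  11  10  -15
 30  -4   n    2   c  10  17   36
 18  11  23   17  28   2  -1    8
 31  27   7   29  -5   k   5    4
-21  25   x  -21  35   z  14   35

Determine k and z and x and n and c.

k = 8, z = 39, x = 0, n = 2, c = 13

Rows 1 and 2 both sum to 106, so that's the common total.
Column 5: 19 + 17 + 0 − 1 + 28 − 5 + 35 = 93, so its missing entry is 106 − 93 = 13.
Row 7: 31 + 27 + 7 + 29 − 5 + 5 + 4 = 98, so its missing entry is 106 − 98 = 8.
Row 5: 30 − 4 + 2 + 13 + 10 + 17 + 36 = 104, so its missing entry is 106 − 104 = 2.
Column 3: 10 + 6 + 30 + 28 + 2 + 23 + 7 = 106, so its missing entry is 106 − 106 = 0.
Row 8: -21 + 25 + 0 − 21 + 35 + 14 + 35 = 67, so its missing entry is 106 − 67 = 39.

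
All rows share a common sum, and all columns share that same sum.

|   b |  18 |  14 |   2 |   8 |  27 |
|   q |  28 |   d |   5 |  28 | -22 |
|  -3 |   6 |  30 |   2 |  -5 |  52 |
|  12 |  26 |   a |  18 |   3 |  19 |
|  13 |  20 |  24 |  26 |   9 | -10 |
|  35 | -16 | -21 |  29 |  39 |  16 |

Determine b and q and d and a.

b = 13, q = 12, d = 31, a = 4

Rows 3 and 5 both sum to 82, so that's the common total.
The known cells in row 4 total 78, leaving 82 − 78 = 4 for the blank.
The known cells in column 3 total 51, leaving 82 − 51 = 31 for the blank.
The known cells in row 2 total 70, leaving 82 − 70 = 12 for the blank.
The known cells in row 1 total 69, leaving 82 − 69 = 13 for the blank.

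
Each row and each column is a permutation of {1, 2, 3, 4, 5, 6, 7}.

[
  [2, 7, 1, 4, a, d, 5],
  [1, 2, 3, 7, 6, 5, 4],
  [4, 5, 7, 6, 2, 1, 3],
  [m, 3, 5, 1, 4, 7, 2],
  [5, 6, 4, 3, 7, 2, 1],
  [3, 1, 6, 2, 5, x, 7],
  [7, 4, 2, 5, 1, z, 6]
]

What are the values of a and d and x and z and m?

Cell (6,6): row 6 already has {1, 2, 3, 5, 6, 7} → 4.
For row 1, column 5: column 5 already has {1, 2, 4, 5, 6, 7}; that leaves 3.
At (row 7, col 6): row 7 already has {1, 2, 4, 5, 6, 7}, so the value is 3.
For row 4, column 1: row 4 already has {1, 2, 3, 4, 5, 7}; that leaves 6.
Cell (1,6): row 1 already has {1, 2, 3, 4, 5, 7} → 6.

a = 3, d = 6, x = 4, z = 3, m = 6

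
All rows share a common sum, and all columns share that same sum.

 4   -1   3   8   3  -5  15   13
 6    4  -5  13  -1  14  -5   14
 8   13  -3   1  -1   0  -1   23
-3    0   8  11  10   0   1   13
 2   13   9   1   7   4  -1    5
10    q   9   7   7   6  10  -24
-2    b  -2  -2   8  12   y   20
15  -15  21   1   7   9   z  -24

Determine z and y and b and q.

z = 26, y = -5, b = 11, q = 15

Rows 1 and 2 both sum to 40, so that's the common total.
The known cells in row 8 total 14, leaving 40 − 14 = 26 for the blank.
The known cells in column 7 total 45, leaving 40 − 45 = -5 for the blank.
The known cells in row 7 total 29, leaving 40 − 29 = 11 for the blank.
The known cells in row 6 total 25, leaving 40 − 25 = 15 for the blank.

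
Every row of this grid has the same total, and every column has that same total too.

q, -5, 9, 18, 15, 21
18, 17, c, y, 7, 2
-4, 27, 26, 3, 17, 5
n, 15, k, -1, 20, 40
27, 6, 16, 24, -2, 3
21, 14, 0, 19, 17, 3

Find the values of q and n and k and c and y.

q = 16, n = -4, k = 4, c = 19, y = 11

Rows 3 and 5 both sum to 74, so that's the common total.
Row 1: -5 + 9 + 18 + 15 + 21 = 58, so its missing entry is 74 − 58 = 16.
Column 1: 16 + 18 − 4 + 27 + 21 = 78, so its missing entry is 74 − 78 = -4.
Row 4: -4 + 15 − 1 + 20 + 40 = 70, so its missing entry is 74 − 70 = 4.
Column 3: 9 + 26 + 4 + 16 + 0 = 55, so its missing entry is 74 − 55 = 19.
Row 2: 18 + 17 + 19 + 7 + 2 = 63, so its missing entry is 74 − 63 = 11.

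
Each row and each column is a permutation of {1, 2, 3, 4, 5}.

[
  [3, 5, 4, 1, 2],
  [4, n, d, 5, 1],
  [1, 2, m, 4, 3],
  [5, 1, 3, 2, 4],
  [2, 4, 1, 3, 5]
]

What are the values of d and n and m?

Cell (2,2): column 2 already has {1, 2, 4, 5} → 3.
At (row 2, col 3): row 2 already has {1, 3, 4, 5}, so the value is 2.
At (row 3, col 3): row 3 already has {1, 2, 3, 4}, so the value is 5.

d = 2, n = 3, m = 5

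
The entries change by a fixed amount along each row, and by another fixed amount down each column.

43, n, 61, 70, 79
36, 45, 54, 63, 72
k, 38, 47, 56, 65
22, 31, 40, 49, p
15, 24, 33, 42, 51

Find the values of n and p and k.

n = 52, p = 58, k = 29

Along each row the entries change by 9 per step; down each column they change by -7.
Row 1: from 43 at column 1, stepping by 9 to column 2 gives 52.
Row 4: from 22 at column 1, stepping by 9 to column 5 gives 58.
Row 3: from 38 at column 2, stepping by 9 to column 1 gives 29.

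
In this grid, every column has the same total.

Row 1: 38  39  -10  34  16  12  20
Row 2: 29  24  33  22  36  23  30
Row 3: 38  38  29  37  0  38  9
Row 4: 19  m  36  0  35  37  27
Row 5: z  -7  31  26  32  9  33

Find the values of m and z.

The complete columns each total 119.
Column 2 is missing 119 − 94 = 25 (since 39 + 24 + 38 − 7 = 94).
Column 1 is missing 119 − 124 = -5 (since 38 + 29 + 38 + 19 = 124).

m = 25, z = -5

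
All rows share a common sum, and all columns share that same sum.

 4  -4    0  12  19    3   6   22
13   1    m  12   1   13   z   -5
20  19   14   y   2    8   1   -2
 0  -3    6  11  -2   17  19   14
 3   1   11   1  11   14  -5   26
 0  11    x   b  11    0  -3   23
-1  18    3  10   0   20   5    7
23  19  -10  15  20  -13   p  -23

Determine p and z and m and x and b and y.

Rows 1 and 4 both sum to 62, so that's the common total.
Row 3 has 20 + 19 + 14 + 2 + 8 + 1 − 2 = 62; the blank must be 62 − 62 = 0.
Row 8 has 23 + 19 − 10 + 15 + 20 − 13 − 23 = 31; the blank must be 62 − 31 = 31.
Column 4 has 12 + 12 + 0 + 11 + 1 + 10 + 15 = 61; the blank must be 62 − 61 = 1.
Column 7 has 6 + 1 + 19 − 5 − 3 + 5 + 31 = 54; the blank must be 62 − 54 = 8.
Row 2 has 13 + 1 + 12 + 1 + 13 + 8 − 5 = 43; the blank must be 62 − 43 = 19.
Row 6 has 0 + 11 + 1 + 11 + 0 − 3 + 23 = 43; the blank must be 62 − 43 = 19.

p = 31, z = 8, m = 19, x = 19, b = 1, y = 0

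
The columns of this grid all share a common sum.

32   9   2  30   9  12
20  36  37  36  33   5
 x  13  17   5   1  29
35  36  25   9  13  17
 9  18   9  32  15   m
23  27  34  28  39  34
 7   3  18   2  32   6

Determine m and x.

m = 39, x = 16

The complete columns each total 142.
Column 6 is missing 142 − 103 = 39 (since 12 + 5 + 29 + 17 + 34 + 6 = 103).
Column 1 is missing 142 − 126 = 16 (since 32 + 20 + 35 + 9 + 23 + 7 = 126).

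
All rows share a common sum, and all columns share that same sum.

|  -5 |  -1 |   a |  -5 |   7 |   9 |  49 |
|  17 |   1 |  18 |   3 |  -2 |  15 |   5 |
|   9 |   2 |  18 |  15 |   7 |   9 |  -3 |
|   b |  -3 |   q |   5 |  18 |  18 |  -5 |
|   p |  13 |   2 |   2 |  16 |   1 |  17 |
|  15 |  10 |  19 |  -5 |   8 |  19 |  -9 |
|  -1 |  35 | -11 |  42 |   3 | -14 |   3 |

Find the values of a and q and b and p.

Rows 2 and 3 both sum to 57, so that's the common total.
The known cells in row 1 total 54, leaving 57 − 54 = 3 for the blank.
The known cells in row 5 total 51, leaving 57 − 51 = 6 for the blank.
The known cells in column 3 total 49, leaving 57 − 49 = 8 for the blank.
The known cells in row 4 total 41, leaving 57 − 41 = 16 for the blank.

a = 3, q = 8, b = 16, p = 6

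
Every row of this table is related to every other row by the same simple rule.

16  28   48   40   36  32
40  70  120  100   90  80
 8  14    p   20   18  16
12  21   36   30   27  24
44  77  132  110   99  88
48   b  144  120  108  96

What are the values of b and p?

b = 84, p = 24

Each row is a constant multiple of every other row — this is a multiplication table with the headers hidden.
Row 6 is 48/16 = 3/1 times row 1, so its entry in column 2 is 28 × 3/1 = 84.
Row 3 is 8/16 = 1/2 times row 1, so its entry in column 3 is 48 × 1/2 = 24.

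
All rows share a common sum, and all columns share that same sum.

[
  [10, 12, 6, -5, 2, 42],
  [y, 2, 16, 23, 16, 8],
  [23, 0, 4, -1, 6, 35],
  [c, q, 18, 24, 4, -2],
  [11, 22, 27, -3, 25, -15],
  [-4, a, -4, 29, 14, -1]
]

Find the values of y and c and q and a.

y = 2, c = 25, q = -2, a = 33

Rows 1 and 3 both sum to 67, so that's the common total.
Row 2 has 2 + 16 + 23 + 16 + 8 = 65; the blank must be 67 − 65 = 2.
Row 6 has -4 − 4 + 29 + 14 − 1 = 34; the blank must be 67 − 34 = 33.
Column 2 has 12 + 2 + 0 + 22 + 33 = 69; the blank must be 67 − 69 = -2.
Row 4 has -2 + 18 + 24 + 4 − 2 = 42; the blank must be 67 − 42 = 25.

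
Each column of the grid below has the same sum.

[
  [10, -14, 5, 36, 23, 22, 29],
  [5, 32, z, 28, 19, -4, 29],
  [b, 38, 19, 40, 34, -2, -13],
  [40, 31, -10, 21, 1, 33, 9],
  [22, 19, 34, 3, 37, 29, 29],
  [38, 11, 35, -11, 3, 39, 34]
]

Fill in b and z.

b = 2, z = 34

Columns 2 and 5 both add up to 117, so every column sums to 117.
Column 1: 10 + 5 + 40 + 22 + 38 = 115, so the missing entry is 117 − 115 = 2.
Column 3: 5 + 19 − 10 + 34 + 35 = 83, so the missing entry is 117 − 83 = 34.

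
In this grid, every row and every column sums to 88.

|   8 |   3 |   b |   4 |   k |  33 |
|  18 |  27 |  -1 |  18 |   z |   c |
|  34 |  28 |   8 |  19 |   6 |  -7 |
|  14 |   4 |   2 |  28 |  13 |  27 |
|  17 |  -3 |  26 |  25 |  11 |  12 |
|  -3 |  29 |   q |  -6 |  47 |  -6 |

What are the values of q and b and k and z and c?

The known cells in column 6 total 59, leaving 88 − 59 = 29 for the blank.
The known cells in row 2 total 91, leaving 88 − 91 = -3 for the blank.
The known cells in column 5 total 74, leaving 88 − 74 = 14 for the blank.
The known cells in row 1 total 62, leaving 88 − 62 = 26 for the blank.
The known cells in row 6 total 61, leaving 88 − 61 = 27 for the blank.

q = 27, b = 26, k = 14, z = -3, c = 29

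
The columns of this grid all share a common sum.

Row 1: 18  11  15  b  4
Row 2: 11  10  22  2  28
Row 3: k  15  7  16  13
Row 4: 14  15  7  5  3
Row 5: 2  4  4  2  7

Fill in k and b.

k = 10, b = 30

Column 2 sums to 55 and so does column 3; that's the common total.
In column 1 the known cells total 45, leaving 55 − 45 = 10.
In column 4 the known cells total 25, leaving 55 − 25 = 30.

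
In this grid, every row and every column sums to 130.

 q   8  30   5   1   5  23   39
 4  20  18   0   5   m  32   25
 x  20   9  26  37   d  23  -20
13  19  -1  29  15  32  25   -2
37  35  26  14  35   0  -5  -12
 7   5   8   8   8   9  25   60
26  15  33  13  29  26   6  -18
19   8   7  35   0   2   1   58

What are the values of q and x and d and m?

Row 2 has 4 + 20 + 18 + 0 + 5 + 32 + 25 = 104; the blank must be 130 − 104 = 26.
Column 6 has 5 + 26 + 32 + 0 + 9 + 26 + 2 = 100; the blank must be 130 − 100 = 30.
Row 3 has 20 + 9 + 26 + 37 + 30 + 23 − 20 = 125; the blank must be 130 − 125 = 5.
Row 1 has 8 + 30 + 5 + 1 + 5 + 23 + 39 = 111; the blank must be 130 − 111 = 19.

q = 19, x = 5, d = 30, m = 26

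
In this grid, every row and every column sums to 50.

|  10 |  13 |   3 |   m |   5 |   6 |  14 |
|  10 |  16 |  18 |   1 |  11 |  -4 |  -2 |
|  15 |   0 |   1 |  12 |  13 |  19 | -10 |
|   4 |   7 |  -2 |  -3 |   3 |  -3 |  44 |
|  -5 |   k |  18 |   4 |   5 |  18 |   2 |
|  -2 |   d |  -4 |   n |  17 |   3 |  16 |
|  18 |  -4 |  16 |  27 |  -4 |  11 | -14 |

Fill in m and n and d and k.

The known cells in row 1 total 51, leaving 50 − 51 = -1 for the blank.
The known cells in column 4 total 40, leaving 50 − 40 = 10 for the blank.
The known cells in row 5 total 42, leaving 50 − 42 = 8 for the blank.
The known cells in row 6 total 40, leaving 50 − 40 = 10 for the blank.

m = -1, n = 10, d = 10, k = 8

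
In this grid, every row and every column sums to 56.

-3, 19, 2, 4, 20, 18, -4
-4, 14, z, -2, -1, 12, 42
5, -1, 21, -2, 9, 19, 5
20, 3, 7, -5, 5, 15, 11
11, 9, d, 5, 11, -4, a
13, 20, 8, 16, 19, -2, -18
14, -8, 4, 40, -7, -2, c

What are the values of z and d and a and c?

z = -5, d = 19, a = 5, c = 15

Row 2: -4 + 14 − 2 − 1 + 12 + 42 = 61, so its missing entry is 56 − 61 = -5.
Row 7: 14 − 8 + 4 + 40 − 7 − 2 = 41, so its missing entry is 56 − 41 = 15.
Column 7: -4 + 42 + 5 + 11 − 18 + 15 = 51, so its missing entry is 56 − 51 = 5.
Row 5: 11 + 9 + 5 + 11 − 4 + 5 = 37, so its missing entry is 56 − 37 = 19.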